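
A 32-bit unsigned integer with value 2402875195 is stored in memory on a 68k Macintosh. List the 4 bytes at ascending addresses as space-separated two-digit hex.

2402875195 in hexadecimal, padded to 32 bits, is 0x8F38F73B.
Split into bytes (most-significant first): 8F 38 F7 3B.
Big-endian stores the most-significant byte at the lowest address.
So the memory order matches the most-significant-first order: 8F 38 F7 3B.

8F 38 F7 3B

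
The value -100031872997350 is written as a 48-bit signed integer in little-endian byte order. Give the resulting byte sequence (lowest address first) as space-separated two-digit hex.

1A 68 BE 83 05 A5

Two's complement of -100031872997350 in 48 bits: 100031872997350 = 0x5AFA7C4197E6; invert → 0xA50583BE6819; add 1 → 0xA50583BE681A.
Split into bytes (most-significant first): A5 05 83 BE 68 1A.
Little-endian stores the least-significant byte at the lowest address.
So at ascending addresses the bytes are 1A 68 BE 83 05 A5.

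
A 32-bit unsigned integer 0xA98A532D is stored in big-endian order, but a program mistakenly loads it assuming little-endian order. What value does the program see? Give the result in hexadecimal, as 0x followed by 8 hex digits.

0x2D538AA9

Stored big-endian, the bytes at ascending addresses are A9 8A 53 2D.
Read back as little-endian, the first byte is least significant, giving 0x2D538AA9.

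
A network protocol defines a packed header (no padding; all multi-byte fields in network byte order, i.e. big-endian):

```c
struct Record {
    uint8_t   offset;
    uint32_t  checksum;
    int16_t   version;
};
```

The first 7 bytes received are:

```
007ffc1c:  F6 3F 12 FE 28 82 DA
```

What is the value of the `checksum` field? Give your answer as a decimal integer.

1058209320

`checksum` follows `offset` (1 byte), so it starts at byte offset 1 and occupies 4 bytes.
Bytes at offsets 1..4: 3F 12 FE 28.
Big-endian stores the most-significant byte at the lowest address.
The bytes are already most-significant first: 0x3F12FE28.
0x3F12FE28 = 1058209320.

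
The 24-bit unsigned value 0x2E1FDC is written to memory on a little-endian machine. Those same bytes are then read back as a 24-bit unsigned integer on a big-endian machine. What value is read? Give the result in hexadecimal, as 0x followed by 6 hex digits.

0xDC1F2E

Stored little-endian, the bytes at ascending addresses are DC 1F 2E.
Read back as big-endian, the last byte is least significant, giving 0xDC1F2E.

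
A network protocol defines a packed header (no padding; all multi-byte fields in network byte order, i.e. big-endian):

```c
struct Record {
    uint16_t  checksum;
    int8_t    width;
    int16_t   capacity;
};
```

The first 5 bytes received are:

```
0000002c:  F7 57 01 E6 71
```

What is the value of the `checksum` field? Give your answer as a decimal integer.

`checksum` is the first field, at byte offset 0, occupying 2 bytes.
Bytes at offsets 0..1: F7 57.
Big-endian stores the most-significant byte at the lowest address.
The bytes are already most-significant first: 0xF757.
0xF757 = 63319.

63319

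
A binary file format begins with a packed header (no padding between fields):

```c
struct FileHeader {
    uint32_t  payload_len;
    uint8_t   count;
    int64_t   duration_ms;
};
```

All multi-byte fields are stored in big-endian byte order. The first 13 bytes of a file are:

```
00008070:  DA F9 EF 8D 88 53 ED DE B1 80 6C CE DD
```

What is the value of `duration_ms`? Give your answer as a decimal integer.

`duration_ms` follows `payload_len` (4 B), `count` (1 B), so it starts at offset 4 + 1 = 5 and occupies 8 bytes.
Bytes at offsets 5..12: 53 ED DE B1 80 6C CE DD.
Big-endian stores the most-significant byte at the lowest address.
The bytes are already most-significant first: 0x53EDDEB1806CCEDD.
0x53EDDEB1806CCEDD = 6047734728573636317.

6047734728573636317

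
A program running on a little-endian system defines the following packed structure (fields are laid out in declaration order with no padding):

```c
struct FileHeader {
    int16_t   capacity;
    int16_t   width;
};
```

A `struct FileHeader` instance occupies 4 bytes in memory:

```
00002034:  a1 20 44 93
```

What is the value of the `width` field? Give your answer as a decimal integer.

`width` follows `capacity` (2 bytes), so it starts at byte offset 2 and occupies 2 bytes.
Bytes at offsets 2..3: 44 93.
Little-endian stores the least-significant byte at the lowest address.
Reassemble most-significant byte first: 93 44 → 0x9344.
Top bit is set, so as a signed 16-bit value this is 0x9344 − 2^16 = -27836.

-27836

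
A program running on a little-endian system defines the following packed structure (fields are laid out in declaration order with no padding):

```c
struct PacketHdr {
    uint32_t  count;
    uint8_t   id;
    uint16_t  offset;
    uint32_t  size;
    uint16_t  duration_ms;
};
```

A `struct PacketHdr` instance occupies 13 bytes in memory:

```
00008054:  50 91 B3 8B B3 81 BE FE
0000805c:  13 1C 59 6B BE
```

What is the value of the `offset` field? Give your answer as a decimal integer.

`offset` follows `count` (4 B), `id` (1 B), so it starts at offset 4 + 1 = 5 and occupies 2 bytes.
Bytes at offsets 5..6: 81 BE.
In little-endian order the low byte comes first in memory.
Reassemble most-significant byte first: BE 81 → 0xBE81.
0xBE81 = 48769.

48769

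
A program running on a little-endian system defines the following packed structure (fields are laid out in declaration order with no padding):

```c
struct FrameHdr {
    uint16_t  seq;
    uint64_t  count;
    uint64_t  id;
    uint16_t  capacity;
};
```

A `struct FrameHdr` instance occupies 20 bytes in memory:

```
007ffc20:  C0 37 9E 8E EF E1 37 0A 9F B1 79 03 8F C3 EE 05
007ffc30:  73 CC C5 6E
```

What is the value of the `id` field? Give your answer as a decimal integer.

14732125329100309369

`id` follows `seq` (2 B), `count` (8 B), so it starts at offset 2 + 8 = 10 and occupies 8 bytes.
Bytes at offsets 10..17: 79 03 8F C3 EE 05 73 CC.
In little-endian order the low byte comes first in memory.
Reassemble most-significant byte first: CC 73 05 EE C3 8F 03 79 → 0xCC7305EEC38F0379.
0xCC7305EEC38F0379 = 14732125329100309369.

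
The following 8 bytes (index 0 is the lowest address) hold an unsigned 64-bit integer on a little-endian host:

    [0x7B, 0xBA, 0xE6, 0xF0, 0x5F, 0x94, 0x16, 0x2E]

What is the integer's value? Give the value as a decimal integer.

3321004915016776315

Little-endian stores the least-significant byte at the lowest address.
Reassemble most-significant byte first: 2E 16 94 5F F0 E6 BA 7B → 0x2E16945FF0E6BA7B.
0x2E16945FF0E6BA7B = 3321004915016776315.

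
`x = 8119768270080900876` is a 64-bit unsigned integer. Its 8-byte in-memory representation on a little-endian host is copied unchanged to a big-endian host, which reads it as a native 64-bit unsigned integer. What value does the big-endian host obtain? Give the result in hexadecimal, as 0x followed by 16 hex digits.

8119768270080900876 in 64-bit hexadecimal is 0x70AF3638A4A8FF0C.
Stored little-endian, the bytes at ascending addresses are 0C FF A8 A4 38 36 AF 70.
Read back as big-endian, the last byte is least significant, giving 0x0CFFA8A43836AF70.

0x0CFFA8A43836AF70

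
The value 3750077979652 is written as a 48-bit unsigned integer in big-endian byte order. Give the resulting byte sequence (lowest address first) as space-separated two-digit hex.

3750077979652 in hexadecimal, padded to 48 bits, is 0x03692210DC04.
Split into bytes (most-significant first): 03 69 22 10 DC 04.
Big-endian: lowest address holds the most-significant byte.
So the memory order matches the most-significant-first order: 03 69 22 10 DC 04.

03 69 22 10 DC 04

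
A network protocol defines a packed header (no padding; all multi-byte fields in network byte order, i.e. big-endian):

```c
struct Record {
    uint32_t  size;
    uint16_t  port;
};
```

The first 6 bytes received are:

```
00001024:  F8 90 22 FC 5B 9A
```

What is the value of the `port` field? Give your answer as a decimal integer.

`port` follows `size` (4 bytes), so it starts at byte offset 4 and occupies 2 bytes.
Bytes at offsets 4..5: 5B 9A.
Big-endian stores the most-significant byte at the lowest address.
The bytes are already most-significant first: 0x5B9A.
0x5B9A = 23450.

23450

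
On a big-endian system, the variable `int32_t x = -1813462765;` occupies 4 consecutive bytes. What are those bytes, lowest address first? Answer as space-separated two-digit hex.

93 E8 C1 13

Two's complement of -1813462765 in 32 bits: 1813462765 = 0x6C173EED; invert → 0x93E8C112; add 1 → 0x93E8C113.
Split into bytes (most-significant first): 93 E8 C1 13.
Big-endian stores the most-significant byte at the lowest address.
So the memory order matches the most-significant-first order: 93 E8 C1 13.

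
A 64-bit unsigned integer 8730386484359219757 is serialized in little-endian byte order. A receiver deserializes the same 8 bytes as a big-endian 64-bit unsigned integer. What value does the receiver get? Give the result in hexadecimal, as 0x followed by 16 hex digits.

8730386484359219757 in 64-bit hexadecimal is 0x79289040801A4A2D.
Stored little-endian, the bytes at ascending addresses are 2D 4A 1A 80 40 90 28 79.
Read back as big-endian, the last byte is least significant, giving 0x2D4A1A8040902879.

0x2D4A1A8040902879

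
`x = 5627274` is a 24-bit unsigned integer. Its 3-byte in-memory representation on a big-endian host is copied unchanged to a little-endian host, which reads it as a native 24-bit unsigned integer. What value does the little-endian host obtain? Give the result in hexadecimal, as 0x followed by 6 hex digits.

5627274 in 24-bit hexadecimal is 0x55DD8A.
Stored big-endian, the bytes at ascending addresses are 55 DD 8A.
Read back as little-endian, the first byte is least significant, giving 0x8ADD55.

0x8ADD55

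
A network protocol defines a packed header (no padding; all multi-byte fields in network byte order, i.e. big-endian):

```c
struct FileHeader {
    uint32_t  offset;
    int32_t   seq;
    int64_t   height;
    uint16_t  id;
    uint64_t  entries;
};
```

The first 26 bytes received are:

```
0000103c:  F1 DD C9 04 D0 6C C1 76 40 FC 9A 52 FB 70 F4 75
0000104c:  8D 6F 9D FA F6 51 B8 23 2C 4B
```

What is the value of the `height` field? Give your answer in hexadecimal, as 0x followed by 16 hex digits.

0x40FC9A52FB70F475

`height` follows `offset` (4 B), `seq` (4 B), so it starts at offset 4 + 4 = 8 and occupies 8 bytes.
Bytes at offsets 8..15: 40 FC 9A 52 FB 70 F4 75.
Big-endian: lowest address holds the most-significant byte.
The bytes are already most-significant first: 0x40FC9A52FB70F475.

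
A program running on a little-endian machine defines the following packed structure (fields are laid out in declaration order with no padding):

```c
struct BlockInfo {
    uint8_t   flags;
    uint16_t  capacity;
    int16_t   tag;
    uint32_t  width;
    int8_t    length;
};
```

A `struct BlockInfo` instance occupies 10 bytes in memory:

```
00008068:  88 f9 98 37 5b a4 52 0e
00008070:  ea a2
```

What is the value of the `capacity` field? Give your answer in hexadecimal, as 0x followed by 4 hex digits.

`capacity` follows `flags` (1 byte), so it starts at byte offset 1 and occupies 2 bytes.
Bytes at offsets 1..2: F9 98.
In little-endian order the low byte comes first in memory.
Reassemble most-significant byte first: 98 F9 → 0x98F9.

0x98F9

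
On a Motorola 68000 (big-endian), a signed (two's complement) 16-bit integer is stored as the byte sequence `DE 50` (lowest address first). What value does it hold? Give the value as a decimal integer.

Big-endian stores the most-significant byte at the lowest address.
The bytes are already most-significant first: 0xDE50.
Top bit is set, so as a signed 16-bit value this is 0xDE50 − 2^16 = -8624.

-8624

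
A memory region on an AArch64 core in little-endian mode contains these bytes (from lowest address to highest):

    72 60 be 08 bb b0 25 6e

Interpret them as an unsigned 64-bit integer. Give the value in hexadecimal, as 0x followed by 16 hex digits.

Little-endian: lowest address holds the least-significant byte.
Reassemble most-significant byte first: 6E 25 B0 BB 08 BE 60 72 → 0x6E25B0BB08BE6072.

0x6E25B0BB08BE6072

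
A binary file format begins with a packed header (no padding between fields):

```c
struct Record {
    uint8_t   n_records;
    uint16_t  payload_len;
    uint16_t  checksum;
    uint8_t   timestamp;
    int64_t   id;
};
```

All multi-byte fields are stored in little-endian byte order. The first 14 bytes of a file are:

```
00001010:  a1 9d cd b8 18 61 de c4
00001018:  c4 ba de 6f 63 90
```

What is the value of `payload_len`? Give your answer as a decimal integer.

`payload_len` follows `n_records` (1 byte), so it starts at byte offset 1 and occupies 2 bytes.
Bytes at offsets 1..2: 9D CD.
In little-endian order the low byte comes first in memory.
Reassemble most-significant byte first: CD 9D → 0xCD9D.
0xCD9D = 52637.

52637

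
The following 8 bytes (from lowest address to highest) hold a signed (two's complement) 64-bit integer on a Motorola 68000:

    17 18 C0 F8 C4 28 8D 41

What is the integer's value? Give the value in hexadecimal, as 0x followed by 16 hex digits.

0x1718C0F8C4288D41

Big-endian: lowest address holds the most-significant byte.
The bytes are already most-significant first: 0x1718C0F8C4288D41.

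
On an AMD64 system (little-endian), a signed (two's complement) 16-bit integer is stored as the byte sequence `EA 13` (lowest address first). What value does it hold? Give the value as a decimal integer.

5098

In little-endian order the low byte comes first in memory.
Reassemble most-significant byte first: 13 EA → 0x13EA.
0x13EA = 5098.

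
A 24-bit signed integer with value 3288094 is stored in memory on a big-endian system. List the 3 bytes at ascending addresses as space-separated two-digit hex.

3288094 in hexadecimal, padded to 24 bits, is 0x322C1E.
Split into bytes (most-significant first): 32 2C 1E.
Big-endian stores the most-significant byte at the lowest address.
So the memory order matches the most-significant-first order: 32 2C 1E.

32 2C 1E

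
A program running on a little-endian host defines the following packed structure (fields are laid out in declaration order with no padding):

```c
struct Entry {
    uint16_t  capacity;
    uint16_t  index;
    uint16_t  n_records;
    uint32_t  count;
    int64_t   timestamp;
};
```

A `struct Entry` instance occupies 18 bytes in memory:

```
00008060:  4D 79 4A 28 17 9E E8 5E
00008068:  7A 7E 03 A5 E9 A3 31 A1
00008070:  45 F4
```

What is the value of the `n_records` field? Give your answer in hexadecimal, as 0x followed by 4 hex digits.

`n_records` follows `capacity` (2 B), `index` (2 B), so it starts at offset 2 + 2 = 4 and occupies 2 bytes.
Bytes at offsets 4..5: 17 9E.
Little-endian: lowest address holds the least-significant byte.
Reassemble most-significant byte first: 9E 17 → 0x9E17.

0x9E17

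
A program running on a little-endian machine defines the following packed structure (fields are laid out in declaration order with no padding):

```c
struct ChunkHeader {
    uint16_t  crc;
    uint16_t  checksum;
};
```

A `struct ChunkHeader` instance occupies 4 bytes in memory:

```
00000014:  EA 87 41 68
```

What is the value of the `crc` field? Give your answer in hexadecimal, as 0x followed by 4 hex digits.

0x87EA

`crc` is the first field, at byte offset 0, occupying 2 bytes.
Bytes at offsets 0..1: EA 87.
Little-endian: lowest address holds the least-significant byte.
Reassemble most-significant byte first: 87 EA → 0x87EA.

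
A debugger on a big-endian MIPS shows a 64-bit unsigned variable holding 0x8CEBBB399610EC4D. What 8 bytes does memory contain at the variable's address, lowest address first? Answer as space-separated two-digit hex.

Split into bytes (most-significant first): 8C EB BB 39 96 10 EC 4D.
Big-endian: lowest address holds the most-significant byte.
So the memory order matches the most-significant-first order: 8C EB BB 39 96 10 EC 4D.

8C EB BB 39 96 10 EC 4D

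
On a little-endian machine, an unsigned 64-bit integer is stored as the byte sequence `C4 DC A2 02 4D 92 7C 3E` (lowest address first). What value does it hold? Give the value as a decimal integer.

4502634586918018244

Little-endian: lowest address holds the least-significant byte.
Reassemble most-significant byte first: 3E 7C 92 4D 02 A2 DC C4 → 0x3E7C924D02A2DCC4.
0x3E7C924D02A2DCC4 = 4502634586918018244.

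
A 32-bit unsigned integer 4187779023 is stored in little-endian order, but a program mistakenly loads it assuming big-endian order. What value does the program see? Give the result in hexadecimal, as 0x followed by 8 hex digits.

4187779023 in 32-bit hexadecimal is 0xF99C6FCF.
Stored little-endian, the bytes at ascending addresses are CF 6F 9C F9.
Read back as big-endian, the last byte is least significant, giving 0xCF6F9CF9.

0xCF6F9CF9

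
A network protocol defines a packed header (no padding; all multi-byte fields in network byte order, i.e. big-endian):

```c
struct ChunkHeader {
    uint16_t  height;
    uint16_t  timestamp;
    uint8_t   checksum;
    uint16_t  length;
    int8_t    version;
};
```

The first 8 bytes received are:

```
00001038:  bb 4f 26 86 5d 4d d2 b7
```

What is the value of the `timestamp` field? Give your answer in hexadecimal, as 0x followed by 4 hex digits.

`timestamp` follows `height` (2 bytes), so it starts at byte offset 2 and occupies 2 bytes.
Bytes at offsets 2..3: 26 86.
Big-endian: lowest address holds the most-significant byte.
The bytes are already most-significant first: 0x2686.

0x2686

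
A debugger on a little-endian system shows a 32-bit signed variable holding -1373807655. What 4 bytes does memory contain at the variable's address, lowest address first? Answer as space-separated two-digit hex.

D9 5B 1D AE

Two's complement of -1373807655 in 32 bits: 1373807655 = 0x51E2A427; invert → 0xAE1D5BD8; add 1 → 0xAE1D5BD9.
Split into bytes (most-significant first): AE 1D 5B D9.
In little-endian order the low byte comes first in memory.
So at ascending addresses the bytes are D9 5B 1D AE.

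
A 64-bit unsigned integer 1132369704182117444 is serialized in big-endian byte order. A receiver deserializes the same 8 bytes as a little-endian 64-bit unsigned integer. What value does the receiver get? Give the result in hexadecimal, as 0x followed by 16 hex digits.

1132369704182117444 in 64-bit hexadecimal is 0x0FB6FC3F14307444.
Stored big-endian, the bytes at ascending addresses are 0F B6 FC 3F 14 30 74 44.
Read back as little-endian, the first byte is least significant, giving 0x447430143FFCB60F.

0x447430143FFCB60F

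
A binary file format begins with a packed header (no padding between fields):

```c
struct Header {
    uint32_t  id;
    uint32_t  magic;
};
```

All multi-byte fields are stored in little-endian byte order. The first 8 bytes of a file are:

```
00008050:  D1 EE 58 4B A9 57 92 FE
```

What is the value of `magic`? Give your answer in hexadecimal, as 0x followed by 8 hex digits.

`magic` follows `id` (4 bytes), so it starts at byte offset 4 and occupies 4 bytes.
Bytes at offsets 4..7: A9 57 92 FE.
Little-endian stores the least-significant byte at the lowest address.
Reassemble most-significant byte first: FE 92 57 A9 → 0xFE9257A9.

0xFE9257A9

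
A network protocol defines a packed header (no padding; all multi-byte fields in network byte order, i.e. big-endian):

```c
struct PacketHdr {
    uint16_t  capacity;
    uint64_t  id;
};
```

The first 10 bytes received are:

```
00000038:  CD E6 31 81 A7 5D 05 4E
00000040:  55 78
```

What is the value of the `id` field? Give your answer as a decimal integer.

`id` follows `capacity` (2 bytes), so it starts at byte offset 2 and occupies 8 bytes.
Bytes at offsets 2..9: 31 81 A7 5D 05 4E 55 78.
In big-endian order the high byte comes first in memory.
The bytes are already most-significant first: 0x3181A75D054E5578.
0x3181A75D054E5578 = 3567316397816960376.

3567316397816960376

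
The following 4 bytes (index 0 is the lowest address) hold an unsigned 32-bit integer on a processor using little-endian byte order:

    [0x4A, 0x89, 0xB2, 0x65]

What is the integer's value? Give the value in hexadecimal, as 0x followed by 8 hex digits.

0x65B2894A

In little-endian order the low byte comes first in memory.
Reassemble most-significant byte first: 65 B2 89 4A → 0x65B2894A.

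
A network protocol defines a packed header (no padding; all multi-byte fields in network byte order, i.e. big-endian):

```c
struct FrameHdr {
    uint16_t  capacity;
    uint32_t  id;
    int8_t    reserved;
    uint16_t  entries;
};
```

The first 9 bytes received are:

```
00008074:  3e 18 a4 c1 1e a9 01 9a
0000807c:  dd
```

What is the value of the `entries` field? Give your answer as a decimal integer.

`entries` follows `capacity` (2 B), `id` (4 B), `reserved` (1 B), so it starts at offset 2 + 4 + 1 = 7 and occupies 2 bytes.
Bytes at offsets 7..8: 9A DD.
In big-endian order the high byte comes first in memory.
The bytes are already most-significant first: 0x9ADD.
0x9ADD = 39645.

39645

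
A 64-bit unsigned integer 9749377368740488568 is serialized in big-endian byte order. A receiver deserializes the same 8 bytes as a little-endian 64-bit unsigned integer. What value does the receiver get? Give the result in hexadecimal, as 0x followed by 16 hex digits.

9749377368740488568 in 64-bit hexadecimal is 0x874CBF0FFD026578.
Stored big-endian, the bytes at ascending addresses are 87 4C BF 0F FD 02 65 78.
Read back as little-endian, the first byte is least significant, giving 0x786502FD0FBF4C87.

0x786502FD0FBF4C87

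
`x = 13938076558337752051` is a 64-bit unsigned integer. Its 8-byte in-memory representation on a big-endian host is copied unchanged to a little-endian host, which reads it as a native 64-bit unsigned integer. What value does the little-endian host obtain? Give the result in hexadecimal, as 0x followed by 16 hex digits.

13938076558337752051 in 64-bit hexadecimal is 0xC16DFEC85FEBBBF3.
Stored big-endian, the bytes at ascending addresses are C1 6D FE C8 5F EB BB F3.
Read back as little-endian, the first byte is least significant, giving 0xF3BBEB5FC8FE6DC1.

0xF3BBEB5FC8FE6DC1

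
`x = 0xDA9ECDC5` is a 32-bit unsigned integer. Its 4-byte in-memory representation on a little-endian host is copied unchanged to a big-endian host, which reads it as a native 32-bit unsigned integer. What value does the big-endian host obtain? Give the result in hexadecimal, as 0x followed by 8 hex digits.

Stored little-endian, the bytes at ascending addresses are C5 CD 9E DA.
Read back as big-endian, the last byte is least significant, giving 0xC5CD9EDA.

0xC5CD9EDA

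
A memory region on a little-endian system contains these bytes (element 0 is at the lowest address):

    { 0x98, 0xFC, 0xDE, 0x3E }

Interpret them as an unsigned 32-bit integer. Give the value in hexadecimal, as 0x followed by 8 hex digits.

0x3EDEFC98

Little-endian: lowest address holds the least-significant byte.
Reassemble most-significant byte first: 3E DE FC 98 → 0x3EDEFC98.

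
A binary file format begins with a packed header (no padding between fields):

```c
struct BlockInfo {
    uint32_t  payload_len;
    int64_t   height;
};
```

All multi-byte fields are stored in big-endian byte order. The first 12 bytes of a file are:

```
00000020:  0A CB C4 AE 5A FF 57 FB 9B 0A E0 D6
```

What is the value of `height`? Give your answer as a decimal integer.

`height` follows `payload_len` (4 bytes), so it starts at byte offset 4 and occupies 8 bytes.
Bytes at offsets 4..11: 5A FF 57 FB 9B 0A E0 D6.
Big-endian: lowest address holds the most-significant byte.
The bytes are already most-significant first: 0x5AFF57FB9B0AE0D6.
0x5AFF57FB9B0AE0D6 = 6557056320624320726.

6557056320624320726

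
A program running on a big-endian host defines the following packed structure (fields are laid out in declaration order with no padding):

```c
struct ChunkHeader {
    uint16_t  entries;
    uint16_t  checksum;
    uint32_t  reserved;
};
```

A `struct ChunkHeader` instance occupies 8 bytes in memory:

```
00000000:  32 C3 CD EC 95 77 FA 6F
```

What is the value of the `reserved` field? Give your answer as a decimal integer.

2507668079

`reserved` follows `entries` (2 B), `checksum` (2 B), so it starts at offset 2 + 2 = 4 and occupies 4 bytes.
Bytes at offsets 4..7: 95 77 FA 6F.
Big-endian: lowest address holds the most-significant byte.
The bytes are already most-significant first: 0x9577FA6F.
0x9577FA6F = 2507668079.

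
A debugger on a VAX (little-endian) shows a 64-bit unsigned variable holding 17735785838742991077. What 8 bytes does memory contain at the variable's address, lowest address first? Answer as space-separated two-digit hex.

17735785838742991077 in hexadecimal, padded to 64 bits, is 0xF6222B408AADF0E5.
Split into bytes (most-significant first): F6 22 2B 40 8A AD F0 E5.
Little-endian: lowest address holds the least-significant byte.
So at ascending addresses the bytes are E5 F0 AD 8A 40 2B 22 F6.

E5 F0 AD 8A 40 2B 22 F6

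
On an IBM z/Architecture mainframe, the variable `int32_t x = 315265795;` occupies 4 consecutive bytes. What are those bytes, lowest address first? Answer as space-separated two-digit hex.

315265795 in hexadecimal, padded to 32 bits, is 0x12CA9303.
Split into bytes (most-significant first): 12 CA 93 03.
Big-endian stores the most-significant byte at the lowest address.
So the memory order matches the most-significant-first order: 12 CA 93 03.

12 CA 93 03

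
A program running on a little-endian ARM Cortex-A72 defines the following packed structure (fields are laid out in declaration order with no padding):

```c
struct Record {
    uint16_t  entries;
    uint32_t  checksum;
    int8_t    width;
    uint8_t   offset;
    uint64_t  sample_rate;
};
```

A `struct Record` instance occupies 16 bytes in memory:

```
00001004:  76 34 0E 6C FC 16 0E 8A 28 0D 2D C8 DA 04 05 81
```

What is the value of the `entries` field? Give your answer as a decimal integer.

13430

`entries` is the first field, at byte offset 0, occupying 2 bytes.
Bytes at offsets 0..1: 76 34.
In little-endian order the low byte comes first in memory.
Reassemble most-significant byte first: 34 76 → 0x3476.
0x3476 = 13430.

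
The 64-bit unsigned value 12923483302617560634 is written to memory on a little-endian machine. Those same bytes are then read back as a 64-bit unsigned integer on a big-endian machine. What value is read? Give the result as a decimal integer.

4194600136240748979

12923483302617560634 in 64-bit hexadecimal is 0xB3596F979936363A.
Stored little-endian, the bytes at ascending addresses are 3A 36 36 99 97 6F 59 B3.
Read back as big-endian, the last byte is least significant, giving 0x3A363699976F59B3.
0x3A363699976F59B3 = 4194600136240748979.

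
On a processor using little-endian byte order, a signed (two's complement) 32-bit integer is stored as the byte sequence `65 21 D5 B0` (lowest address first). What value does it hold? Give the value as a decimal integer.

-1328209563

In little-endian order the low byte comes first in memory.
Reassemble most-significant byte first: B0 D5 21 65 → 0xB0D52165.
Top bit is set, so as a signed 32-bit value this is 0xB0D52165 − 2^32 = -1328209563.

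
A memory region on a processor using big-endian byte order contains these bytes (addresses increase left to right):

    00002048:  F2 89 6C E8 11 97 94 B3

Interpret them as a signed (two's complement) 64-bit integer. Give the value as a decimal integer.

In big-endian order the high byte comes first in memory.
The bytes are already most-significant first: 0xF2896CE8119794B3.
Top bit is set, so as a signed 64-bit value this is 0xF2896CE8119794B3 − 2^64 = -970124500738272077.

-970124500738272077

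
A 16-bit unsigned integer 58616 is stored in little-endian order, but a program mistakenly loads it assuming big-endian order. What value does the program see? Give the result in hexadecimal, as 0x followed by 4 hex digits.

58616 in 16-bit hexadecimal is 0xE4F8.
Stored little-endian, the bytes at ascending addresses are F8 E4.
Read back as big-endian, the last byte is least significant, giving 0xF8E4.

0xF8E4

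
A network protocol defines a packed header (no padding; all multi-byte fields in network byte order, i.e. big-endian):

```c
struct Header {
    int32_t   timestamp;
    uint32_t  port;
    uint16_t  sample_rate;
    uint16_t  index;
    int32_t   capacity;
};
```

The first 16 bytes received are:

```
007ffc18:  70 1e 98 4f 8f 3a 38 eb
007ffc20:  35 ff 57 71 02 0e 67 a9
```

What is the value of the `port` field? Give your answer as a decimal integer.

2402957547

`port` follows `timestamp` (4 bytes), so it starts at byte offset 4 and occupies 4 bytes.
Bytes at offsets 4..7: 8F 3A 38 EB.
In big-endian order the high byte comes first in memory.
The bytes are already most-significant first: 0x8F3A38EB.
0x8F3A38EB = 2402957547.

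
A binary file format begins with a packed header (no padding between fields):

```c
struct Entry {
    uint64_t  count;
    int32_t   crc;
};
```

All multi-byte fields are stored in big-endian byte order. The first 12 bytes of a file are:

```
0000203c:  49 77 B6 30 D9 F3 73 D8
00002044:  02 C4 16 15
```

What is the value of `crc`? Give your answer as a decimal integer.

46405141

`crc` follows `count` (8 bytes), so it starts at byte offset 8 and occupies 4 bytes.
Bytes at offsets 8..11: 02 C4 16 15.
In big-endian order the high byte comes first in memory.
The bytes are already most-significant first: 0x02C41615.
0x02C41615 = 46405141.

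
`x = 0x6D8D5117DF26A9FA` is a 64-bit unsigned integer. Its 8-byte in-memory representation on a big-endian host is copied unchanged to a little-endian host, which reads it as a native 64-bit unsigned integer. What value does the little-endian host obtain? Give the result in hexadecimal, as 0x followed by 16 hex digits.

0xFAA926DF17518D6D

Stored big-endian, the bytes at ascending addresses are 6D 8D 51 17 DF 26 A9 FA.
Read back as little-endian, the first byte is least significant, giving 0xFAA926DF17518D6D.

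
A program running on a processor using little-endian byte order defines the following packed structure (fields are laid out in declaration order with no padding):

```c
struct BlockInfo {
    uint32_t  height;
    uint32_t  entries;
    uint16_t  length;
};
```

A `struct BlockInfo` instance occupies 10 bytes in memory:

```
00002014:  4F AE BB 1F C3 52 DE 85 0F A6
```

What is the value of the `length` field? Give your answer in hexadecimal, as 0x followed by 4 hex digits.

`length` follows `height` (4 B), `entries` (4 B), so it starts at offset 4 + 4 = 8 and occupies 2 bytes.
Bytes at offsets 8..9: 0F A6.
In little-endian order the low byte comes first in memory.
Reassemble most-significant byte first: A6 0F → 0xA60F.

0xA60F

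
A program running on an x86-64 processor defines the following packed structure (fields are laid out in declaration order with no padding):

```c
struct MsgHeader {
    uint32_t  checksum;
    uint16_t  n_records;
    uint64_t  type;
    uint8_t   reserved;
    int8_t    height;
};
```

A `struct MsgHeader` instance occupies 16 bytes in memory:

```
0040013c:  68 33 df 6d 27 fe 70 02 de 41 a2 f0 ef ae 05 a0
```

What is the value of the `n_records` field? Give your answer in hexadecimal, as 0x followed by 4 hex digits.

`n_records` follows `checksum` (4 bytes), so it starts at byte offset 4 and occupies 2 bytes.
Bytes at offsets 4..5: 27 FE.
In little-endian order the low byte comes first in memory.
Reassemble most-significant byte first: FE 27 → 0xFE27.

0xFE27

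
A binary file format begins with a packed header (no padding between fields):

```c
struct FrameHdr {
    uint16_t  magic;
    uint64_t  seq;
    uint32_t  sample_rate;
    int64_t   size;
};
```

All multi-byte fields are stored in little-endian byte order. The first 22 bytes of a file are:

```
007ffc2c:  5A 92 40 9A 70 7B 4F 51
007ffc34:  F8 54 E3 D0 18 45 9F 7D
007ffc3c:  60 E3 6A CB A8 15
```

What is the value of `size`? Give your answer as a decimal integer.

1560720930825600415

`size` follows `magic` (2 B), `seq` (8 B), `sample_rate` (4 B), so it starts at offset 2 + 8 + 4 = 14 and occupies 8 bytes.
Bytes at offsets 14..21: 9F 7D 60 E3 6A CB A8 15.
In little-endian order the low byte comes first in memory.
Reassemble most-significant byte first: 15 A8 CB 6A E3 60 7D 9F → 0x15A8CB6AE3607D9F.
0x15A8CB6AE3607D9F = 1560720930825600415.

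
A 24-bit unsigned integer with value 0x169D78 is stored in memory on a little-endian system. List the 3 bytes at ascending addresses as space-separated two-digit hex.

78 9D 16

Split into bytes (most-significant first): 16 9D 78.
In little-endian order the low byte comes first in memory.
So at ascending addresses the bytes are 78 9D 16.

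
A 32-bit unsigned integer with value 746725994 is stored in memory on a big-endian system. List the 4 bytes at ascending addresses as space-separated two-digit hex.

2C 82 22 6A

746725994 in hexadecimal, padded to 32 bits, is 0x2C82226A.
Split into bytes (most-significant first): 2C 82 22 6A.
In big-endian order the high byte comes first in memory.
So the memory order matches the most-significant-first order: 2C 82 22 6A.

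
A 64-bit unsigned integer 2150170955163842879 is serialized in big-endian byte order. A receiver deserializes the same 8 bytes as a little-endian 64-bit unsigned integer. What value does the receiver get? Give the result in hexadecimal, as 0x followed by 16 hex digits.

0x3F39E77417F1D61D

2150170955163842879 in 64-bit hexadecimal is 0x1DD6F11774E7393F.
Stored big-endian, the bytes at ascending addresses are 1D D6 F1 17 74 E7 39 3F.
Read back as little-endian, the first byte is least significant, giving 0x3F39E77417F1D61D.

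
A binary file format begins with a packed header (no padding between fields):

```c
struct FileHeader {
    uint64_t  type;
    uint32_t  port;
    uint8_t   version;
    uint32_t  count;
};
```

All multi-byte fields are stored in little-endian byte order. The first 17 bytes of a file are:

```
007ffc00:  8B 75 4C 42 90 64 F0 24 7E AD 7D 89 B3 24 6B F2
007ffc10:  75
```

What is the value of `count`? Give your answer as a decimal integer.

1978821412

`count` follows `type` (8 B), `port` (4 B), `version` (1 B), so it starts at offset 8 + 4 + 1 = 13 and occupies 4 bytes.
Bytes at offsets 13..16: 24 6B F2 75.
Little-endian stores the least-significant byte at the lowest address.
Reassemble most-significant byte first: 75 F2 6B 24 → 0x75F26B24.
0x75F26B24 = 1978821412.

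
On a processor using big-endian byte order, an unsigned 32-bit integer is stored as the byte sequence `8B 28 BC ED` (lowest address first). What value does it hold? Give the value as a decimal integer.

2334702829

Big-endian: lowest address holds the most-significant byte.
The bytes are already most-significant first: 0x8B28BCED.
0x8B28BCED = 2334702829.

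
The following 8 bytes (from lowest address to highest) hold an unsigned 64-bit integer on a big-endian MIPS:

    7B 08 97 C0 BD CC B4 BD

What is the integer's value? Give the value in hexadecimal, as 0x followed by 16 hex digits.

0x7B0897C0BDCCB4BD

In big-endian order the high byte comes first in memory.
The bytes are already most-significant first: 0x7B0897C0BDCCB4BD.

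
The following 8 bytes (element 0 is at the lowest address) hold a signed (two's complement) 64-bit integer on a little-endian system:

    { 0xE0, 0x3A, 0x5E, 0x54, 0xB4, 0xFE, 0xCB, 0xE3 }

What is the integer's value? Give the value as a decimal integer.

In little-endian order the low byte comes first in memory.
Reassemble most-significant byte first: E3 CB FE B4 54 5E 3A E0 → 0xE3CBFEB4545E3AE0.
Top bit is set, so as a signed 64-bit value this is 0xE3CBFEB4545E3AE0 − 2^64 = -2032250756364616992.

-2032250756364616992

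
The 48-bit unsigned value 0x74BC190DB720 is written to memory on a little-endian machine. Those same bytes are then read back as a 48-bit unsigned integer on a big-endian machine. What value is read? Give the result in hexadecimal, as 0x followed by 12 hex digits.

Stored little-endian, the bytes at ascending addresses are 20 B7 0D 19 BC 74.
Read back as big-endian, the last byte is least significant, giving 0x20B70D19BC74.

0x20B70D19BC74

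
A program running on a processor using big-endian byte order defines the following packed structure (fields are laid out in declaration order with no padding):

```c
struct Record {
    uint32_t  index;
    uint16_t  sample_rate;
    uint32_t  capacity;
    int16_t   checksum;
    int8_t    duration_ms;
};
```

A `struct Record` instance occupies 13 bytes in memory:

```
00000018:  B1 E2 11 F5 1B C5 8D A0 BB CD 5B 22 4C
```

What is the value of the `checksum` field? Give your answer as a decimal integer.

23330

`checksum` follows `index` (4 B), `sample_rate` (2 B), `capacity` (4 B), so it starts at offset 4 + 2 + 4 = 10 and occupies 2 bytes.
Bytes at offsets 10..11: 5B 22.
In big-endian order the high byte comes first in memory.
The bytes are already most-significant first: 0x5B22.
0x5B22 = 23330.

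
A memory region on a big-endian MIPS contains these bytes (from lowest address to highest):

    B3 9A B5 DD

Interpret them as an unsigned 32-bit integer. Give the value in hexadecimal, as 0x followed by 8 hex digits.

Big-endian stores the most-significant byte at the lowest address.
The bytes are already most-significant first: 0xB39AB5DD.

0xB39AB5DD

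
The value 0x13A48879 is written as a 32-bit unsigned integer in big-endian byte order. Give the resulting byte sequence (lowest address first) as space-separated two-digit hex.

13 A4 88 79

Split into bytes (most-significant first): 13 A4 88 79.
In big-endian order the high byte comes first in memory.
So the memory order matches the most-significant-first order: 13 A4 88 79.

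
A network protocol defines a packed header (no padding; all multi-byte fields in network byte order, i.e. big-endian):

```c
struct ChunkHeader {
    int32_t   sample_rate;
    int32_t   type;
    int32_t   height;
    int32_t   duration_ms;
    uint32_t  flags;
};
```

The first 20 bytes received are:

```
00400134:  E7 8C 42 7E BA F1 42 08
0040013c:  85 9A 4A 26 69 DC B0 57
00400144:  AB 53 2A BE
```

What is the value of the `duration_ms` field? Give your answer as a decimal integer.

`duration_ms` follows `sample_rate` (4 B), `type` (4 B), `height` (4 B), so it starts at offset 4 + 4 + 4 = 12 and occupies 4 bytes.
Bytes at offsets 12..15: 69 DC B0 57.
Big-endian stores the most-significant byte at the lowest address.
The bytes are already most-significant first: 0x69DCB057.
0x69DCB057 = 1776070743.

1776070743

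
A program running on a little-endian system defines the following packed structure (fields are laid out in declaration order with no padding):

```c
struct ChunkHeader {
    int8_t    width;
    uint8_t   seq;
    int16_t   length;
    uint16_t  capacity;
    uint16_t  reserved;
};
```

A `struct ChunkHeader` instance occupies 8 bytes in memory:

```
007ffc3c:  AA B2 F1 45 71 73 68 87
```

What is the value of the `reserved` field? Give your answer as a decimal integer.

34664

`reserved` follows `width` (1 B), `seq` (1 B), `length` (2 B), `capacity` (2 B), so it starts at offset 1 + 1 + 2 + 2 = 6 and occupies 2 bytes.
Bytes at offsets 6..7: 68 87.
Little-endian: lowest address holds the least-significant byte.
Reassemble most-significant byte first: 87 68 → 0x8768.
0x8768 = 34664.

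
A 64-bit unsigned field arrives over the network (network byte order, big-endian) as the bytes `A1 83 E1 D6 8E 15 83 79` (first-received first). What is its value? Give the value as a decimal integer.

11638394173678519161

Big-endian: lowest address holds the most-significant byte.
The bytes are already most-significant first: 0xA183E1D68E158379.
0xA183E1D68E158379 = 11638394173678519161.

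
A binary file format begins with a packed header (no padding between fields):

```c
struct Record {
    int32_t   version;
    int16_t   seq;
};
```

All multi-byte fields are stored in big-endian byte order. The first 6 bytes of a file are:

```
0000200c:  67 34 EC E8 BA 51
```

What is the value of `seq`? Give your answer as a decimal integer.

-17839

`seq` follows `version` (4 bytes), so it starts at byte offset 4 and occupies 2 bytes.
Bytes at offsets 4..5: BA 51.
Big-endian: lowest address holds the most-significant byte.
The bytes are already most-significant first: 0xBA51.
Top bit is set, so as a signed 16-bit value this is 0xBA51 − 2^16 = -17839.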